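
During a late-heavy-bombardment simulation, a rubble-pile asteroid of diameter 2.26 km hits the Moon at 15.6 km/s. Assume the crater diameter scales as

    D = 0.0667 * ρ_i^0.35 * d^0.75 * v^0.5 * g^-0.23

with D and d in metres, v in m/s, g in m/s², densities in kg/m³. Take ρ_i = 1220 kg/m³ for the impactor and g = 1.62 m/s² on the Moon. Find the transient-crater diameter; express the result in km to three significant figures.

In SI units: d = 2260 m, v = 15600 m/s.
ρ_i^0.35 = 1220^0.35 = 12.03
d^0.75 = 2260^0.75 = 327.8
v^0.5 = 15600^0.5 = 124.9
g^-0.23 = 1.62^-0.23 = 0.8950
D = 0.0667 × 12.03 × 327.8 × 124.9 × 0.8950 = 29403 m
   = 29.40 km

D ≈ 29.4 km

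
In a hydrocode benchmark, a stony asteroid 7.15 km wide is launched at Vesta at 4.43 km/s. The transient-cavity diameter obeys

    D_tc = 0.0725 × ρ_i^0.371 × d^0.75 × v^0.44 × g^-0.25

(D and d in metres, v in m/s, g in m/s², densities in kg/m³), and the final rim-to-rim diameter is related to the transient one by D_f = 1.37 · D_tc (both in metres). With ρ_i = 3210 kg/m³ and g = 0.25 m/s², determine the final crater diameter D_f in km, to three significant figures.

In SI: d = 7150 m, v = 4430 m/s.
ρ_i^0.371 = 3210^0.371 = 19.99
d^0.75 = 7150^0.75 = 777.6
v^0.44 = 4430^0.44 = 40.22
g^-0.25 = 0.25^-0.25 = 1.414
D_tc = 0.0725 × 19.99 × 777.6 × 40.22 × 1.414 = 64090 m
D_f = 1.37 × 64090 = 87803 m
     = 87.80 km

D_f ≈ 87.8 km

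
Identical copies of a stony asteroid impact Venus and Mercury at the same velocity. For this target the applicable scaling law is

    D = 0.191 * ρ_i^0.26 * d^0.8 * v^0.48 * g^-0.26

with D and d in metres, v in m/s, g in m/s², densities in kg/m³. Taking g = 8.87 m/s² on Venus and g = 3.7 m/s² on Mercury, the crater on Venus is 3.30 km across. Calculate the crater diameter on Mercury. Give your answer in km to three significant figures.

All impactor-dependent factors cancel in the ratio, leaving D_Mercury/D_Venus = (g_Mercury/g_Venus)^-0.26.
(3.7/8.87)^-0.26 = 0.4171^-0.26 = 1.255
D_Mercury = 1.255 × 3.30 km = 4.14 km

D ≈ 4.14 km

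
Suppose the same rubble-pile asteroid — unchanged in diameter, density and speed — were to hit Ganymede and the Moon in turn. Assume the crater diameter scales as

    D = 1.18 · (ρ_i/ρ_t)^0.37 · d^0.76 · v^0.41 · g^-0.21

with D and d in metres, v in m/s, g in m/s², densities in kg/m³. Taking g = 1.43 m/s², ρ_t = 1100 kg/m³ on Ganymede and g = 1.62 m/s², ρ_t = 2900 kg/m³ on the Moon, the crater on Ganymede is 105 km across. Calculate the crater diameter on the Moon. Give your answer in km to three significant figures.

The impactor-only factors (d, v, ρ_i) cancel in the ratio, leaving D_Moon/D_Ganymede = (g_Moon/g_Ganymede)^-0.21 · (ρ_t,Ganymede/ρ_t,Moon)^0.37.
(1.62/1.43)^-0.21 = 1.133^-0.21 = 0.9741
(1100/2900)^0.37 = 0.3793^0.37 = 0.6986
Ratio = 0.9741 × 0.6986 = 0.6805
D_Moon = 0.6805 × 105 km = 71.5 km

D ≈ 71.5 km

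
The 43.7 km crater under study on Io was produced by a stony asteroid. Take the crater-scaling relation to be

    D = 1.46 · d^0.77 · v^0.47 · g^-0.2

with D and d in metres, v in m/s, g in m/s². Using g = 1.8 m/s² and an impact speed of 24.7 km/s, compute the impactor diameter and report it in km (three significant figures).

Rearranging for d: d = [D / (1.46 · 24700^0.47 · 1.8^-0.2)]^(1/0.77).
D = 43700 m.
24700^0.47 = 116.0
1.8^-0.2 = 0.8891
Denominator = 1.46 × 116.0 × 0.8891 = 150.6
D / 150.6 = 43700 / 150.6 = 290.2
d = 290.2^(1/0.77) = 290.2^1.2987 = 1579 m

d ≈ 1.58 km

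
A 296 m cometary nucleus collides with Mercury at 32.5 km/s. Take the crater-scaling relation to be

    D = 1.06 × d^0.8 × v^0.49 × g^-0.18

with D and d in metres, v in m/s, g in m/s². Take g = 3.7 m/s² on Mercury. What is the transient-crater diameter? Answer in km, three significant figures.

In SI units: v = 32500 m/s.
d^0.8 = 296^0.8 = 94.85
v^0.49 = 32500^0.49 = 162.5
g^-0.18 = 3.7^-0.18 = 0.7902
D = 1.06 × 94.85 × 162.5 × 0.7902 = 12910 m
   = 12.91 km

D ≈ 12.9 km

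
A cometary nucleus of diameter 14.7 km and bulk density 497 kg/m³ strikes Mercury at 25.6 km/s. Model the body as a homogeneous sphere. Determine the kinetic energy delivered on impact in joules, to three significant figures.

d = 14700 m; v = 25600 m/s.
Mass m = (π/6) ρ d³ = (π/6) × 497 × (14700)³ = 8.266 × 10^14 kg
E = ½ m v² = 0.5 × 8.266 × 10^14 × (25600)² = 2.709 × 10^23 J

E ≈ 2.71 × 10^23 J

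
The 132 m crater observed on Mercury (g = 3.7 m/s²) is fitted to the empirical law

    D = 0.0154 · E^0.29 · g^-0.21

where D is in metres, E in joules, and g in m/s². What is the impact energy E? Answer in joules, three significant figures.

Rearranging: E = [D / (0.0154 · g^-0.21)]^(1/0.29).
g^-0.21 = 3.7^-0.21 = 0.7598
D / (0.0154 × 0.7598) = 132 / (0.01170) = 1.128 × 10^4
E = (1.128 × 10^4)^3.4483 = 9.410 × 10^13 J

E ≈ 9.41 × 10^13 J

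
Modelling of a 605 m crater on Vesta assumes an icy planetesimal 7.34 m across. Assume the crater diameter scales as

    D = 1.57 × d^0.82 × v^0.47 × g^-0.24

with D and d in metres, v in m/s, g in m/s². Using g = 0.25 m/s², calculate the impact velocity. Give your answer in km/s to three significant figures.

v ≈ 4.83 km/s

Rearranging for v: v = [D / (1.57 · 7.34^0.82 · 0.25^-0.24)]^(1/0.47).
7.34^0.82 = 5.127
0.25^-0.24 = 1.395
Denominator = 1.57 × 5.127 × 1.395 = 11.23
D / 11.23 = 605 / 11.23 = 53.87
v = 53.87^(1/0.47) = 53.87^2.1277 = 4828 m/s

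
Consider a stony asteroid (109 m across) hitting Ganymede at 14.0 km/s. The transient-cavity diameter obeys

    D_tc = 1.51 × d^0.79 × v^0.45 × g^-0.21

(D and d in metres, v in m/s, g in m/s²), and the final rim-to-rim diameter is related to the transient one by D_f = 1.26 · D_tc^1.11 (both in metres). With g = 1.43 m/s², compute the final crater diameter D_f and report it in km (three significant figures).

D_f ≈ 13.2 km

v = 14000 m/s.
d^0.79 = 109^0.79 = 40.70
v^0.45 = 14000^0.45 = 73.41
g^-0.21 = 1.43^-0.21 = 0.9276
D_tc = 1.51 × 40.70 × 73.41 × 0.9276 = 4185 m
D_f = 1.26 × (4185)^1.11 = 13196 m
     = 13.20 km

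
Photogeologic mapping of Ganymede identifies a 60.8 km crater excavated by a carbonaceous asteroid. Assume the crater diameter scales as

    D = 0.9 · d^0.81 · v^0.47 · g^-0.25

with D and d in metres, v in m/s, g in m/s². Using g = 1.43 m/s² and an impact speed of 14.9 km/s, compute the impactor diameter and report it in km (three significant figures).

d ≈ 3.88 km

Rearranging for d: d = [D / (0.9 · 14900^0.47 · 1.43^-0.25)]^(1/0.81).
D = 60800 m.
14900^0.47 = 91.50
1.43^-0.25 = 0.9145
Denominator = 0.9 × 91.50 × 0.9145 = 75.31
D / 75.31 = 60800 / 75.31 = 807.3
d = 807.3^(1/0.81) = 807.3^1.2346 = 3882 m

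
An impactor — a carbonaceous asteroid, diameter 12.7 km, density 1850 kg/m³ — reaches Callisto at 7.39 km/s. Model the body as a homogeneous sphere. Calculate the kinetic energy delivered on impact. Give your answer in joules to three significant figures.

E ≈ 5.42 × 10^22 J

d = 12700 m; v = 7390 m/s.
Mass m = (π/6) ρ d³ = (π/6) × 1850 × (12700)³ = 1.984 × 10^15 kg
E = ½ m v² = 0.5 × 1.984 × 10^15 × (7390)² = 5.418 × 10^22 J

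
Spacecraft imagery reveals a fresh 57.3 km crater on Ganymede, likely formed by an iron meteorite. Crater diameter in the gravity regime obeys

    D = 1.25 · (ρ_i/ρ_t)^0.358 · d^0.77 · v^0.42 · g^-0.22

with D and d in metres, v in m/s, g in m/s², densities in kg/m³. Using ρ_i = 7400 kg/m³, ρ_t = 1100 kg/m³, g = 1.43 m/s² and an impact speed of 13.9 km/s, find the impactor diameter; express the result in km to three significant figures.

d ≈ 2.84 km

Rearranging for d: d = [D / (1.25 · (7400/1100)^0.358 · 13900^0.42 · 1.43^-0.22)]^(1/0.77).
D = 57300 m.
(7400/1100)^0.358 = 1.979
13900^0.42 = 54.96
1.43^-0.22 = 0.9243
Denominator = 1.25 × 1.979 × 54.96 × 0.9243 = 125.7
D / 125.7 = 57300 / 125.7 = 455.8
d = 455.8^(1/0.77) = 455.8^1.2987 = 2838 m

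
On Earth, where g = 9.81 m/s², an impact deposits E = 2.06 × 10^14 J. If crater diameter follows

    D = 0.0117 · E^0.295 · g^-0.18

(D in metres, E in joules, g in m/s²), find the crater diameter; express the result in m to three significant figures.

D ≈ 130 m

E^0.295 = (2.06 × 10^14)^0.295 = 1.670 × 10^4
g^-0.18 = 9.81^-0.18 = 0.6630
D = 0.0117 × 1.670 × 10^4 × 0.6630 = 129.5 m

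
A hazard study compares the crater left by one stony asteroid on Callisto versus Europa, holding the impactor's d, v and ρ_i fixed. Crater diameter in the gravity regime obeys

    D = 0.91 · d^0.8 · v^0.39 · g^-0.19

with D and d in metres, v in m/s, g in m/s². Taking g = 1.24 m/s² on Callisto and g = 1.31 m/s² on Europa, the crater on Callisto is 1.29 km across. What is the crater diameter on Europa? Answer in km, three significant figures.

D ≈ 1.28 km

All impactor-dependent factors cancel in the ratio, leaving D_Europa/D_Callisto = (g_Europa/g_Callisto)^-0.19.
(1.31/1.24)^-0.19 = 1.056^-0.19 = 0.9897
D_Europa = 0.9897 × 1.29 km = 1.28 km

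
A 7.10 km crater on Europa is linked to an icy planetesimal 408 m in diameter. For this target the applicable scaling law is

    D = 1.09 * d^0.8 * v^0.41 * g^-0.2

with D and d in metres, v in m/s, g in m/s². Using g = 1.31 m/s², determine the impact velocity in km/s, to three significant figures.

Rearranging for v: v = [D / (1.09 · 408^0.8 · 1.31^-0.2)]^(1/0.41).
D = 7100 m.
408^0.8 = 122.6
1.31^-0.2 = 0.9474
Denominator = 1.09 × 122.6 × 0.9474 = 126.6
D / 126.6 = 7100 / 126.6 = 56.08
v = 56.08^(1/0.41) = 56.08^2.439 = 18422 m/s

v ≈ 18.4 km/s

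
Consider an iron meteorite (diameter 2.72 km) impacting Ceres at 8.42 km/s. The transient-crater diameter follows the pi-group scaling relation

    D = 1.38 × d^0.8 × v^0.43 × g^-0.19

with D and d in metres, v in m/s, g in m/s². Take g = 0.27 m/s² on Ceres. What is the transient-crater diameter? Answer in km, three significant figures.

In SI units: d = 2720 m, v = 8420 m/s.
d^0.8 = 2720^0.8 = 559.3
v^0.43 = 8420^0.43 = 48.74
g^-0.19 = 0.27^-0.19 = 1.282
D = 1.38 × 559.3 × 48.74 × 1.282 = 48228 m
   = 48.23 km

D ≈ 48.2 km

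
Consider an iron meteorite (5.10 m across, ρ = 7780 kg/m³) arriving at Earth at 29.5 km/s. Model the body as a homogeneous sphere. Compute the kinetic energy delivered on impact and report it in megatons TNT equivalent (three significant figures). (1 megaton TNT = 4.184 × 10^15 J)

E ≈ 0.0562 Mt TNT

v = 29500 m/s.
Mass m = (π/6) ρ d³ = (π/6) × 7780 × (5.1)³ = 5.404 × 10^5 kg
E = ½ m v² = 0.5 × 5.404 × 10^5 × (29500)² = 2.351 × 10^14 J
   = 2.351 × 10^14 / 4.184×10^15 = 0.05619 Mt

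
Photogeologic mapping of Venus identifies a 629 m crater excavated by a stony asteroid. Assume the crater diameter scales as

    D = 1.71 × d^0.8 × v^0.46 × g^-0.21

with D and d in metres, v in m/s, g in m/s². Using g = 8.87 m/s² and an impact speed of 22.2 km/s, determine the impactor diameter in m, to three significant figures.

d ≈ 9.05 m

Rearranging for d: d = [D / (1.71 · 22200^0.46 · 8.87^-0.21)]^(1/0.8).
22200^0.46 = 99.84
8.87^-0.21 = 0.6323
Denominator = 1.71 × 99.84 × 0.6323 = 108.0
D / 108.0 = 629 / 108.0 = 5.824
d = 5.824^(1/0.8) = 5.824^1.25 = 9.047 m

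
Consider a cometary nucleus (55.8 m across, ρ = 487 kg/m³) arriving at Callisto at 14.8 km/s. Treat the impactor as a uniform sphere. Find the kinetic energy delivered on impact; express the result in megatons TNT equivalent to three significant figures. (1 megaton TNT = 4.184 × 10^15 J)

E ≈ 1.16 Mt TNT

v = 14800 m/s.
Mass m = (π/6) ρ d³ = (π/6) × 487 × (55.8)³ = 4.430 × 10^7 kg
E = ½ m v² = 0.5 × 4.430 × 10^7 × (14800)² = 4.852 × 10^15 J
   = 4.852 × 10^15 / 4.184×10^15 = 1.160 Mt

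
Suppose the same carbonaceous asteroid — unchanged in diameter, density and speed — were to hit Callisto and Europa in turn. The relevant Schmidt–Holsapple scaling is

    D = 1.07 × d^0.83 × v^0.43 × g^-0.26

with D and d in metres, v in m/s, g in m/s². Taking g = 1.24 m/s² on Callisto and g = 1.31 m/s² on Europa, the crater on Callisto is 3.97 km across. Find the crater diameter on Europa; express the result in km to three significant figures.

D ≈ 3.91 km

All impactor-dependent factors cancel in the ratio, leaving D_Europa/D_Callisto = (g_Europa/g_Callisto)^-0.26.
(1.31/1.24)^-0.26 = 1.056^-0.26 = 0.9859
D_Europa = 0.9859 × 3.97 km = 3.91 km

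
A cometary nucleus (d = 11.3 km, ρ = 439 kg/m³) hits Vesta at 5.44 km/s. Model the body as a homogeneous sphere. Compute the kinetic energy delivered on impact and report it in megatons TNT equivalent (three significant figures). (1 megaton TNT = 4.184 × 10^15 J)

E ≈ 1.17 × 10^6 Mt TNT

d = 11300 m; v = 5440 m/s.
Mass m = (π/6) ρ d³ = (π/6) × 439 × (11300)³ = 3.317 × 10^14 kg
E = ½ m v² = 0.5 × 3.317 × 10^14 × (5440)² = 4.908 × 10^21 J
   = 4.908 × 10^21 / 4.184×10^15 = 1.173 × 10^6 Mt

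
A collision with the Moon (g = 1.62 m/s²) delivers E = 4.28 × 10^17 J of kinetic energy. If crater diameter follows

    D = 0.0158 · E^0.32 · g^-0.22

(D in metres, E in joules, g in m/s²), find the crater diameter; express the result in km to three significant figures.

D ≈ 6.23 km

E^0.32 = (4.28 × 10^17)^0.32 = 4.386 × 10^5
g^-0.22 = 1.62^-0.22 = 0.8993
D = 0.0158 × 4.386 × 10^5 × 0.8993 = 6232 m
   = 6.232 km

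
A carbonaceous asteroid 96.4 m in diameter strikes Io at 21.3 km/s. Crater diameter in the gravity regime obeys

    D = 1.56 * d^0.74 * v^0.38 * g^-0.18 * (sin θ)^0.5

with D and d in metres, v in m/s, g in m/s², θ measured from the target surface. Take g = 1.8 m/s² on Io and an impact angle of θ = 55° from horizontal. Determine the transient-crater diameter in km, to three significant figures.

D ≈ 1.65 km

In SI units: v = 21300 m/s.
d^0.74 = 96.4^0.74 = 29.39
v^0.38 = 21300^0.38 = 44.14
g^-0.18 = 1.8^-0.18 = 0.8996
(sin 55°)^0.5 = 0.8192^0.5 = 0.9051
D = 1.56 × 29.39 × 44.14 × 0.8996 × 0.9051 = 1648 m
   = 1.648 km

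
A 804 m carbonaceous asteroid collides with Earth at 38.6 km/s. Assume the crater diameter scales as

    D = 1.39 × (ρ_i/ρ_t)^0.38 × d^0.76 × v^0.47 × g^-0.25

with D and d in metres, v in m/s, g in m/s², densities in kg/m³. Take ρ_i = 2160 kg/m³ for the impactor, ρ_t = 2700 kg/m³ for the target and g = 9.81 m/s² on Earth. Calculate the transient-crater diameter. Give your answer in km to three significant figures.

In SI units: v = 38600 m/s.
(ρ_i/ρ_t)^0.38 = (2160/2700)^0.38 = 0.9187
d^0.76 = 804^0.76 = 161.4
v^0.47 = 38600^0.47 = 143.1
g^-0.25 = 9.81^-0.25 = 0.5650
D = 1.39 × 0.9187 × 161.4 × 143.1 × 0.5650 = 16664 m
   = 16.66 km

D ≈ 16.7 km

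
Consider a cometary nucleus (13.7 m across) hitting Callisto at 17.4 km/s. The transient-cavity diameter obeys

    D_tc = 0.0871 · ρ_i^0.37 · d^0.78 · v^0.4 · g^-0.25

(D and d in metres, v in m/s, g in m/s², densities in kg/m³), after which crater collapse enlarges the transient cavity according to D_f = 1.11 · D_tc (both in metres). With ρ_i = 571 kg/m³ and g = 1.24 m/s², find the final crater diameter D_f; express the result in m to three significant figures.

D_f ≈ 367 m

v = 17400 m/s.
ρ_i^0.37 = 571^0.37 = 10.47
d^0.78 = 13.7^0.78 = 7.703
v^0.4 = 17400^0.4 = 49.68
g^-0.25 = 1.24^-0.25 = 0.9476
D_tc = 0.0871 × 10.47 × 7.703 × 49.68 × 0.9476 = 330.7 m
D_f = 1.11 × 330.7 = 367.1 m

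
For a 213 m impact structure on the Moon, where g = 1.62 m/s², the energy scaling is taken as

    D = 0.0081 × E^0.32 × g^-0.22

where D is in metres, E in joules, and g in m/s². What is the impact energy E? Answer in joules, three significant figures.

Rearranging: E = [D / (0.0081 · g^-0.22)]^(1/0.32).
g^-0.22 = 1.62^-0.22 = 0.8993
D / (0.0081 × 0.8993) = 213 / (7.284 × 10^-3) = 2.924 × 10^4
E = (2.924 × 10^4)^3.125 = 9.040 × 10^13 J

E ≈ 9.04 × 10^13 J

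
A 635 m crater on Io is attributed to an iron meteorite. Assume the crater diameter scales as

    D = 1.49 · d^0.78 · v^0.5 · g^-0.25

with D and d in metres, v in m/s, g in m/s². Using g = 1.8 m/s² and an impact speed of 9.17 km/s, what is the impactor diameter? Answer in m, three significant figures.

d ≈ 8.19 m

Rearranging for d: d = [D / (1.49 · 9170^0.5 · 1.8^-0.25)]^(1/0.78).
9170^0.5 = 95.76
1.8^-0.25 = 0.8633
Denominator = 1.49 × 95.76 × 0.8633 = 123.2
D / 123.2 = 635 / 123.2 = 5.154
d = 5.154^(1/0.78) = 5.154^1.2821 = 8.185 m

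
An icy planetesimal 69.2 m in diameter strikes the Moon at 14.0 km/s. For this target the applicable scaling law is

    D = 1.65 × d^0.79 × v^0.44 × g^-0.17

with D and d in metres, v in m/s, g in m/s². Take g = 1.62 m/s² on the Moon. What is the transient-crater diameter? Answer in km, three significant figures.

D ≈ 2.88 km

In SI units: v = 14000 m/s.
d^0.79 = 69.2^0.79 = 28.42
v^0.44 = 14000^0.44 = 66.73
g^-0.17 = 1.62^-0.17 = 0.9213
D = 1.65 × 28.42 × 66.73 × 0.9213 = 2883 m
   = 2.883 km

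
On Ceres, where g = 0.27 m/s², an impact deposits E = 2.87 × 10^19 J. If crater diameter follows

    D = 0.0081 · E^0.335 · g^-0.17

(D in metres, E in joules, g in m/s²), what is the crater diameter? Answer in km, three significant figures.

D ≈ 33.4 km

E^0.335 = (2.87 × 10^19)^0.335 = 3.299 × 10^6
g^-0.17 = 0.27^-0.17 = 1.249
D = 0.0081 × 3.299 × 10^6 × 1.249 = 33376 m
   = 33.38 km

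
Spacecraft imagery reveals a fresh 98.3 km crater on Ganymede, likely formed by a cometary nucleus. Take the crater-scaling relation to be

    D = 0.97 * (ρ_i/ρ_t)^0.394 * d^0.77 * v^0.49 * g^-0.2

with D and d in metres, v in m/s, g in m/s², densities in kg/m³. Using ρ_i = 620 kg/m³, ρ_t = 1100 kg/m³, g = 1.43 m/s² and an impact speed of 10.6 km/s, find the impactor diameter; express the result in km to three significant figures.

Rearranging for d: d = [D / (0.97 · (620/1100)^0.394 · 10600^0.49 · 1.43^-0.2)]^(1/0.77).
D = 98300 m.
(620/1100)^0.394 = 0.7978
10600^0.49 = 93.84
1.43^-0.2 = 0.9310
Denominator = 0.97 × 0.7978 × 93.84 × 0.9310 = 67.61
D / 67.61 = 98300 / 67.61 = 1454
d = 1454^(1/0.77) = 1454^1.2987 = 12800 m

d ≈ 12.8 km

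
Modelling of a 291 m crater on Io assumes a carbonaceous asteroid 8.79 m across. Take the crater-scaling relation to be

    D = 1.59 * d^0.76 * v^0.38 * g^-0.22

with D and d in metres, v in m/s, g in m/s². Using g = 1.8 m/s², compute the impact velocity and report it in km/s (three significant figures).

Rearranging for v: v = [D / (1.59 · 8.79^0.76 · 1.8^-0.22)]^(1/0.38).
8.79^0.76 = 5.217
1.8^-0.22 = 0.8787
Denominator = 1.59 × 5.217 × 0.8787 = 7.289
D / 7.289 = 291 / 7.289 = 39.92
v = 39.92^(1/0.38) = 39.92^2.6316 = 16357 m/s

v ≈ 16.4 km/s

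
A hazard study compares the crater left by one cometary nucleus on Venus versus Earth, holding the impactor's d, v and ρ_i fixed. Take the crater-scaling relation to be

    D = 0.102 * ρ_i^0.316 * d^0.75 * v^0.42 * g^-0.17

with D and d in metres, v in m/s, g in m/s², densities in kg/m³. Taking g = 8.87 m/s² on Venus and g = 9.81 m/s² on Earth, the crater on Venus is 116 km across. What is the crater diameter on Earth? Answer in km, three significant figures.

All impactor-dependent factors cancel in the ratio, leaving D_Earth/D_Venus = (g_Earth/g_Venus)^-0.17.
(9.81/8.87)^-0.17 = 1.106^-0.17 = 0.9830
D_Earth = 0.9830 × 116 km = 114 km

D ≈ 114 km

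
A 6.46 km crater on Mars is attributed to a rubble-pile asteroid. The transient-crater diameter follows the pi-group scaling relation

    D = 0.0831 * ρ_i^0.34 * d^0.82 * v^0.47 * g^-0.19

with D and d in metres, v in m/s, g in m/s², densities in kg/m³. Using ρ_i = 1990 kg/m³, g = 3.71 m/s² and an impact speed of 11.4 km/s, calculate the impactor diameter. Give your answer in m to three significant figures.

Rearranging for d: d = [D / (0.0831 · 1990^0.34 · 11400^0.47 · 3.71^-0.19)]^(1/0.82).
D = 6460 m.
1990^0.34 = 13.23
11400^0.47 = 80.68
3.71^-0.19 = 0.7795
Denominator = 0.0831 × 13.23 × 80.68 × 0.7795 = 69.14
D / 69.14 = 6460 / 69.14 = 93.43
d = 93.43^(1/0.82) = 93.43^1.2195 = 252.9 m

d ≈ 253 m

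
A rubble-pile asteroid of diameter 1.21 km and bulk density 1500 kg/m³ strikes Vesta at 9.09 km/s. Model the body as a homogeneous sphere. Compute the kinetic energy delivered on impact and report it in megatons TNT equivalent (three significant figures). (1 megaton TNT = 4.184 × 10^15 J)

E ≈ 13700 Mt TNT

d = 1210 m; v = 9090 m/s.
Mass m = (π/6) ρ d³ = (π/6) × 1500 × (1210)³ = 1.391 × 10^12 kg
E = ½ m v² = 0.5 × 1.391 × 10^12 × (9090)² = 5.747 × 10^19 J
   = 5.747 × 10^19 / 4.184×10^15 = 13736 Mt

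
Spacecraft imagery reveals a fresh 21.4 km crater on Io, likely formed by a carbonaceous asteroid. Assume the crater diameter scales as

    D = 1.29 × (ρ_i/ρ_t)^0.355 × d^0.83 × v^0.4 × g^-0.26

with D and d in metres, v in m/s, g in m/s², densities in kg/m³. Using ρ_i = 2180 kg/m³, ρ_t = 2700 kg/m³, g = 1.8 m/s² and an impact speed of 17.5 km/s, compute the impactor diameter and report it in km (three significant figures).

d ≈ 1.44 km

Rearranging for d: d = [D / (1.29 · (2180/2700)^0.355 · 17500^0.4 · 1.8^-0.26)]^(1/0.83).
D = 21400 m.
(2180/2700)^0.355 = 0.9269
17500^0.4 = 49.80
1.8^-0.26 = 0.8583
Denominator = 1.29 × 0.9269 × 49.80 × 0.8583 = 51.11
D / 51.11 = 21400 / 51.11 = 418.7
d = 418.7^(1/0.83) = 418.7^1.2048 = 1442 m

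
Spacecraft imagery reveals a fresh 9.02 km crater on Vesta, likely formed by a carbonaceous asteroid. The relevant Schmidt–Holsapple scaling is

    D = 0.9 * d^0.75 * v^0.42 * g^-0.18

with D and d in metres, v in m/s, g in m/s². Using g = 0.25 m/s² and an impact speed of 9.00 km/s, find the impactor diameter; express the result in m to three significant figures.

Rearranging for d: d = [D / (0.9 · 9000^0.42 · 0.25^-0.18)]^(1/0.75).
D = 9020 m.
9000^0.42 = 45.79
0.25^-0.18 = 1.283
Denominator = 0.9 × 45.79 × 1.283 = 52.87
D / 52.87 = 9020 / 52.87 = 170.6
d = 170.6^(1/0.75) = 170.6^1.3333 = 946.0 m

d ≈ 946 m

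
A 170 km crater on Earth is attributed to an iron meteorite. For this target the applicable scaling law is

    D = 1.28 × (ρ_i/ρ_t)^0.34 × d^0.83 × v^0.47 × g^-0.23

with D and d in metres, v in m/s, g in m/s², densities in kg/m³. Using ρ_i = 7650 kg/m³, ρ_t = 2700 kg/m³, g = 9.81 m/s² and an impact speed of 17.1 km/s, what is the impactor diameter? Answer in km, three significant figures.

d ≈ 7.33 km

Rearranging for d: d = [D / (1.28 · (7650/2700)^0.34 · 17100^0.47 · 9.81^-0.23)]^(1/0.83).
D = 170000 m.
(7650/2700)^0.34 = 1.425
17100^0.47 = 97.61
9.81^-0.23 = 0.5914
Denominator = 1.28 × 1.425 × 97.61 × 0.5914 = 105.3
D / 105.3 = 170000 / 105.3 = 1614
d = 1614^(1/0.83) = 1614^1.2048 = 7326 m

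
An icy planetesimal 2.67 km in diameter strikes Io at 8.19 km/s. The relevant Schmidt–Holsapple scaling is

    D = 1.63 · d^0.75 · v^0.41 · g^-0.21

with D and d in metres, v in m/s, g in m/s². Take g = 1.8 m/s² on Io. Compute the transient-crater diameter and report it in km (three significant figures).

In SI units: d = 2670 m, v = 8190 m/s.
d^0.75 = 2670^0.75 = 371.4
v^0.41 = 8190^0.41 = 40.22
g^-0.21 = 1.8^-0.21 = 0.8839
D = 1.63 × 371.4 × 40.22 × 0.8839 = 21522 m
   = 21.52 km

D ≈ 21.5 km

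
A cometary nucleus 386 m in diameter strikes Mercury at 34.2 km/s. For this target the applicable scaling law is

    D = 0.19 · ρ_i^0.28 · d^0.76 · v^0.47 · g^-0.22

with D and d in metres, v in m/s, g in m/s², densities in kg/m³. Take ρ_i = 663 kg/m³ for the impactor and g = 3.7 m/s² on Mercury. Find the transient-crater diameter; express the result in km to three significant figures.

In SI units: v = 34200 m/s.
ρ_i^0.28 = 663^0.28 = 6.166
d^0.76 = 386^0.76 = 92.43
v^0.47 = 34200^0.47 = 135.2
g^-0.22 = 3.7^-0.22 = 0.7499
D = 0.19 × 6.166 × 92.43 × 135.2 × 0.7499 = 10979 m
   = 10.98 km

D ≈ 11.0 km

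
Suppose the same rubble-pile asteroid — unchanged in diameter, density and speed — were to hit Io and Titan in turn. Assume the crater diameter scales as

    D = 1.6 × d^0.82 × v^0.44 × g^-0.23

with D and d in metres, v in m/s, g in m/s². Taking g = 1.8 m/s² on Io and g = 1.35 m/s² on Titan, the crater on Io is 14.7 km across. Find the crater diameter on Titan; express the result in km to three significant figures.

D ≈ 15.7 km

All impactor-dependent factors cancel in the ratio, leaving D_Titan/D_Io = (g_Titan/g_Io)^-0.23.
(1.35/1.8)^-0.23 = 0.7500^-0.23 = 1.068
D_Titan = 1.068 × 14.7 km = 15.7 km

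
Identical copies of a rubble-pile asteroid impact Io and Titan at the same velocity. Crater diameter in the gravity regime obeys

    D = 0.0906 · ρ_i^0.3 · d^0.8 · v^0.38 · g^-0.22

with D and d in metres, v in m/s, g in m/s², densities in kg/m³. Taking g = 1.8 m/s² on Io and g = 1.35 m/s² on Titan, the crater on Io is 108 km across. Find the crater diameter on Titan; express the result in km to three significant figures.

All impactor-dependent factors cancel in the ratio, leaving D_Titan/D_Io = (g_Titan/g_Io)^-0.22.
(1.35/1.8)^-0.22 = 0.7500^-0.22 = 1.065
D_Titan = 1.065 × 108 km = 115 km

D ≈ 115 km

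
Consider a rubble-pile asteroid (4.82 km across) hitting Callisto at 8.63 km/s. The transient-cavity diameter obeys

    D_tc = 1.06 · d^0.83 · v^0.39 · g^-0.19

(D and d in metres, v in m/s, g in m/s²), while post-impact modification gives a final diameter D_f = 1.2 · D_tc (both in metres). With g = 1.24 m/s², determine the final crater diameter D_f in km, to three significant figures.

D_f ≈ 47.7 km

In SI: d = 4820 m, v = 8630 m/s.
d^0.83 = 4820^0.83 = 1140
v^0.39 = 8630^0.39 = 34.28
g^-0.19 = 1.24^-0.19 = 0.9600
D_tc = 1.06 × 1140 × 34.28 × 0.9600 = 39770 m
D_f = 1.2 × 39770 = 47724 m
     = 47.72 km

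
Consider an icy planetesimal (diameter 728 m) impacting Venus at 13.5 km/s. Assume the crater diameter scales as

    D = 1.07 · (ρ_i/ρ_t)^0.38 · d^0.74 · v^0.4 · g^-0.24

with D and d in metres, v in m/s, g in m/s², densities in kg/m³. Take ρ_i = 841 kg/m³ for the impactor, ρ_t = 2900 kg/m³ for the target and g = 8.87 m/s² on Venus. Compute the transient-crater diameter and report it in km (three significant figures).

In SI units: v = 13500 m/s.
(ρ_i/ρ_t)^0.38 = (841/2900)^0.38 = 0.6248
d^0.74 = 728^0.74 = 131.2
v^0.4 = 13500^0.4 = 44.89
g^-0.24 = 8.87^-0.24 = 0.5922
D = 1.07 × 0.6248 × 131.2 × 44.89 × 0.5922 = 2332 m
   = 2.332 km

D ≈ 2.33 km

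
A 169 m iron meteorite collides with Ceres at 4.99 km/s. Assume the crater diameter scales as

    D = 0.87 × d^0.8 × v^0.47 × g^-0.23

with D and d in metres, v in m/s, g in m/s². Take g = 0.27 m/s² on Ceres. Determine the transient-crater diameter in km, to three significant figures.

In SI units: v = 4990 m/s.
d^0.8 = 169^0.8 = 60.58
v^0.47 = 4990^0.47 = 54.72
g^-0.23 = 0.27^-0.23 = 1.351
D = 0.87 × 60.58 × 54.72 × 1.351 = 3896 m
   = 3.896 km

D ≈ 3.90 km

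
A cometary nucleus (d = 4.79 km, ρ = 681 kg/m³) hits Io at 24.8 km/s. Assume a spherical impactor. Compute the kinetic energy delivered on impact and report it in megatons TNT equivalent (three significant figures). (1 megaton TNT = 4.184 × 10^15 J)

E ≈ 2.88 × 10^6 Mt TNT

d = 4790 m; v = 24800 m/s.
Mass m = (π/6) ρ d³ = (π/6) × 681 × (4790)³ = 3.919 × 10^13 kg
E = ½ m v² = 0.5 × 3.919 × 10^13 × (24800)² = 1.205 × 10^22 J
   = 1.205 × 10^22 / 4.184×10^15 = 2.880 × 10^6 Mt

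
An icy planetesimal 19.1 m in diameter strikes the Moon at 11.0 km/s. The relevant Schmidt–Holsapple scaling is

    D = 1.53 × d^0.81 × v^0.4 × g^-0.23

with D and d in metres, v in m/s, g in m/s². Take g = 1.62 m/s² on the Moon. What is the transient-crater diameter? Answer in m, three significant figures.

In SI units: v = 11000 m/s.
d^0.81 = 19.1^0.81 = 10.91
v^0.4 = 11000^0.4 = 41.36
g^-0.23 = 1.62^-0.23 = 0.8950
D = 1.53 × 10.91 × 41.36 × 0.8950 = 617.9 m

D ≈ 618 m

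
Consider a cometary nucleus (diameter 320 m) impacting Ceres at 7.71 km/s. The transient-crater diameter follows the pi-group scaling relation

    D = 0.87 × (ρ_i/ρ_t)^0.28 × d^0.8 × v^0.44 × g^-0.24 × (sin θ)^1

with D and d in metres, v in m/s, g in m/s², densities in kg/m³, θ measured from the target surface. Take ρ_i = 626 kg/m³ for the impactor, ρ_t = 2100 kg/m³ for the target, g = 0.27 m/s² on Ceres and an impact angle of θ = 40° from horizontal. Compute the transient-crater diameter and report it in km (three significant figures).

In SI units: v = 7710 m/s.
(ρ_i/ρ_t)^0.28 = (626/2100)^0.28 = 0.7126
d^0.8 = 320^0.8 = 101.0
v^0.44 = 7710^0.44 = 51.32
g^-0.24 = 0.27^-0.24 = 1.369
(sin 40°)^1 = 0.6428^1 = 0.6428
D = 0.87 × 0.7126 × 101.0 × 51.32 × 1.369 × 0.6428 = 2828 m
   = 2.828 km

D ≈ 2.83 km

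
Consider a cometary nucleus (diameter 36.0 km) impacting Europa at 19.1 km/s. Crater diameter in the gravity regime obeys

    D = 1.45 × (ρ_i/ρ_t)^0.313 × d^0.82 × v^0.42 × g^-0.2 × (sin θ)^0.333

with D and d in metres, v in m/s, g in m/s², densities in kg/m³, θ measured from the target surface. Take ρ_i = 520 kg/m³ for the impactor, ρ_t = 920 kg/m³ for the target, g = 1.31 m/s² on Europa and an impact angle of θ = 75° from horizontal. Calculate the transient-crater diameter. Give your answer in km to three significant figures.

In SI units: d = 36000 m, v = 19100 m/s.
(ρ_i/ρ_t)^0.313 = (520/920)^0.313 = 0.8365
d^0.82 = 36000^0.82 = 5447
v^0.42 = 19100^0.42 = 62.81
g^-0.2 = 1.31^-0.2 = 0.9474
(sin 75°)^0.333 = 0.9659^0.333 = 0.9885
D = 1.45 × 0.8365 × 5447 × 62.81 × 0.9474 × 0.9885 = 3.886 × 10^5 m
   = 388.6 km

D ≈ 389 km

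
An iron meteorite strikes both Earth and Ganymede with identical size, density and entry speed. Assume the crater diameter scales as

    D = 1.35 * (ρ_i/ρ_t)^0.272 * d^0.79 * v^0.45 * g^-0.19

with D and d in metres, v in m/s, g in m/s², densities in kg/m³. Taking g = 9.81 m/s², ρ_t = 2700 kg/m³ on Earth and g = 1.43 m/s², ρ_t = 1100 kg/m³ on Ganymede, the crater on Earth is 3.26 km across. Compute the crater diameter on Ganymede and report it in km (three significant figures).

The impactor-only factors (d, v, ρ_i) cancel in the ratio, leaving D_Ganymede/D_Earth = (g_Ganymede/g_Earth)^-0.19 · (ρ_t,Earth/ρ_t,Ganymede)^0.272.
(1.43/9.81)^-0.19 = 0.1458^-0.19 = 1.442
(2700/1100)^0.272 = 2.455^0.272 = 1.277
Ratio = 1.442 × 1.277 = 1.841
D_Ganymede = 1.841 × 3.26 km = 6.00 km

D ≈ 6.00 km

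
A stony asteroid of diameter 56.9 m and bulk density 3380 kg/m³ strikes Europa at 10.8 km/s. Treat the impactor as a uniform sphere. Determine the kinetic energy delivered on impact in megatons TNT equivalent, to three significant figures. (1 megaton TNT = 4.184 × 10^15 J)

v = 10800 m/s.
Mass m = (π/6) ρ d³ = (π/6) × 3380 × (56.9)³ = 3.260 × 10^8 kg
E = ½ m v² = 0.5 × 3.260 × 10^8 × (10800)² = 1.901 × 10^16 J
   = 1.901 × 10^16 / 4.184×10^15 = 4.543 Mt

E ≈ 4.54 Mt TNT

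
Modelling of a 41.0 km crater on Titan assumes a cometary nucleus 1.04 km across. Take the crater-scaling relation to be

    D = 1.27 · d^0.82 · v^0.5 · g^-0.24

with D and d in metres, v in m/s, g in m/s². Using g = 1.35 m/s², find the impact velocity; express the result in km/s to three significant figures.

Rearranging for v: v = [D / (1.27 · 1040^0.82 · 1.35^-0.24)]^(1/0.5).
D = 41000 m.
1040^0.82 = 297.8
1.35^-0.24 = 0.9305
Denominator = 1.27 × 297.8 × 0.9305 = 351.9
D / 351.9 = 41000 / 351.9 = 116.5
v = 116.5^(1/0.5) = 116.5^2 = 13572 m/s

v ≈ 13.6 km/s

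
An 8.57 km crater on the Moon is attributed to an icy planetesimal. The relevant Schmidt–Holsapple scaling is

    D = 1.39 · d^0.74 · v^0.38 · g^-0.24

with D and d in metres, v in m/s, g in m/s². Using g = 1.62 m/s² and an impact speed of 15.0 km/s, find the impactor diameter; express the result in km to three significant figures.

Rearranging for d: d = [D / (1.39 · 15000^0.38 · 1.62^-0.24)]^(1/0.74).
D = 8570 m.
15000^0.38 = 38.63
1.62^-0.24 = 0.8907
Denominator = 1.39 × 38.63 × 0.8907 = 47.83
D / 47.83 = 8570 / 47.83 = 179.2
d = 179.2^(1/0.74) = 179.2^1.3514 = 1110 m

d ≈ 1.11 km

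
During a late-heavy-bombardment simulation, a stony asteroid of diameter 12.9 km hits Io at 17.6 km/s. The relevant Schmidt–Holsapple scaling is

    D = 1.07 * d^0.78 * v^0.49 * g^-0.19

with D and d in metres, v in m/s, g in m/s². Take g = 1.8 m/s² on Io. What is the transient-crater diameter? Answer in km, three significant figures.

D ≈ 185 km

In SI units: d = 12900 m, v = 17600 m/s.
d^0.78 = 12900^0.78 = 1608
v^0.49 = 17600^0.49 = 120.3
g^-0.19 = 1.8^-0.19 = 0.8943
D = 1.07 × 1608 × 120.3 × 0.8943 = 1.851 × 10^5 m
   = 185.1 km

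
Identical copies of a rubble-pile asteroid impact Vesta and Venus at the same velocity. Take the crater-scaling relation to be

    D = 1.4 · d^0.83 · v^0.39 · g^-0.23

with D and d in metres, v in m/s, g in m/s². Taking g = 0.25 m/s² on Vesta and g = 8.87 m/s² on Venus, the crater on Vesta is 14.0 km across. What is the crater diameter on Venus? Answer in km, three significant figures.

All impactor-dependent factors cancel in the ratio, leaving D_Venus/D_Vesta = (g_Venus/g_Vesta)^-0.23.
(8.87/0.25)^-0.23 = 35.48^-0.23 = 0.4401
D_Venus = 0.4401 × 14.0 km = 6.16 km

D ≈ 6.16 km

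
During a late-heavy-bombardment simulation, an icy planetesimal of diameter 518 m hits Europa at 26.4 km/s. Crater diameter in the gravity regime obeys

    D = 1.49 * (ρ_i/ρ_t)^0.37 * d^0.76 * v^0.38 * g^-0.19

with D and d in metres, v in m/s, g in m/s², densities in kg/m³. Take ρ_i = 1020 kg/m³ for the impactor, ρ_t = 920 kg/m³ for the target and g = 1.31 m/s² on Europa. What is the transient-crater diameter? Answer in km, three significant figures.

D ≈ 8.14 km

In SI units: v = 26400 m/s.
(ρ_i/ρ_t)^0.37 = (1020/920)^0.37 = 1.039
d^0.76 = 518^0.76 = 115.6
v^0.38 = 26400^0.38 = 47.89
g^-0.19 = 1.31^-0.19 = 0.9500
D = 1.49 × 1.039 × 115.6 × 47.89 × 0.9500 = 8142 m
   = 8.142 km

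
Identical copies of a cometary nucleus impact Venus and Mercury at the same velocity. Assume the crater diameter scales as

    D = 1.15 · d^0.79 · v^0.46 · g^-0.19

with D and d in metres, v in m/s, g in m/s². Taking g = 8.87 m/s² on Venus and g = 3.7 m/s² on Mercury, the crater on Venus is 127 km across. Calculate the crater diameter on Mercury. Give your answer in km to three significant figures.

D ≈ 150 km

All impactor-dependent factors cancel in the ratio, leaving D_Mercury/D_Venus = (g_Mercury/g_Venus)^-0.19.
(3.7/8.87)^-0.19 = 0.4171^-0.19 = 1.181
D_Mercury = 1.181 × 127 km = 150 km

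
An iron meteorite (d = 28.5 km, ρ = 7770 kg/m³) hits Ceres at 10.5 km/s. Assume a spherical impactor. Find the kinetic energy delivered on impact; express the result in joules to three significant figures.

d = 28500 m; v = 10500 m/s.
Mass m = (π/6) ρ d³ = (π/6) × 7770 × (28500)³ = 9.418 × 10^16 kg
E = ½ m v² = 0.5 × 9.418 × 10^16 × (10500)² = 5.192 × 10^24 J

E ≈ 5.19 × 10^24 J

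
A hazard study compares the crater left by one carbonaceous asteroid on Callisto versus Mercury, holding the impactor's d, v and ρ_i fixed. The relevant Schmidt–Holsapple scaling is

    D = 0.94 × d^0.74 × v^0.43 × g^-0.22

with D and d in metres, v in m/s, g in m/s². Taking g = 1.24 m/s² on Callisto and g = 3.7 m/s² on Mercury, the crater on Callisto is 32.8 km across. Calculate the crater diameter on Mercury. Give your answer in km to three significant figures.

All impactor-dependent factors cancel in the ratio, leaving D_Mercury/D_Callisto = (g_Mercury/g_Callisto)^-0.22.
(3.7/1.24)^-0.22 = 2.984^-0.22 = 0.7862
D_Mercury = 0.7862 × 32.8 km = 25.8 km

D ≈ 25.8 km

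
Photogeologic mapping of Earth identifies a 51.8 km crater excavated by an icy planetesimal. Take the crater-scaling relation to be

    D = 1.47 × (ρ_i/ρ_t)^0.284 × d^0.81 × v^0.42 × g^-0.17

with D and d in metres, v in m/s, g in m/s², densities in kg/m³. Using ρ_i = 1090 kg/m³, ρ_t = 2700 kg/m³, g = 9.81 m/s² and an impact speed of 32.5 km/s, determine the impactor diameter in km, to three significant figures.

Rearranging for d: d = [D / (1.47 · (1090/2700)^0.284 · 32500^0.42 · 9.81^-0.17)]^(1/0.81).
D = 51800 m.
(1090/2700)^0.284 = 0.7729
32500^0.42 = 78.52
9.81^-0.17 = 0.6783
Denominator = 1.47 × 0.7729 × 78.52 × 0.6783 = 60.51
D / 60.51 = 51800 / 60.51 = 856.1
d = 856.1^(1/0.81) = 856.1^1.2346 = 4173 m

d ≈ 4.17 km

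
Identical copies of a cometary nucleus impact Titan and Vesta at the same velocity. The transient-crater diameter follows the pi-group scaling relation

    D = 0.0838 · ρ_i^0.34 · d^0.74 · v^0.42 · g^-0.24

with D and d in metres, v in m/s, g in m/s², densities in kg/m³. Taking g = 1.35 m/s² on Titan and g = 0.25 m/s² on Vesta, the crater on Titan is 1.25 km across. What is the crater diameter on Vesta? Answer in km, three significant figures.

All impactor-dependent factors cancel in the ratio, leaving D_Vesta/D_Titan = (g_Vesta/g_Titan)^-0.24.
(0.25/1.35)^-0.24 = 0.1852^-0.24 = 1.499
D_Vesta = 1.499 × 1.25 km = 1.87 km

D ≈ 1.87 km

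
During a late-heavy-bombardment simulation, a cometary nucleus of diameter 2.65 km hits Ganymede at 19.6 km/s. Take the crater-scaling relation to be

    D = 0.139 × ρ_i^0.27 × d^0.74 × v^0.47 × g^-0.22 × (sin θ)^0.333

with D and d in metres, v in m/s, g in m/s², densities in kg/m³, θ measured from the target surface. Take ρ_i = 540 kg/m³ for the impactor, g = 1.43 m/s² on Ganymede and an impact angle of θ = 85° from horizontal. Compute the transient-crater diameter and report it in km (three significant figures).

D ≈ 24.9 km

In SI units: d = 2650 m, v = 19600 m/s.
ρ_i^0.27 = 540^0.27 = 5.467
d^0.74 = 2650^0.74 = 341.4
v^0.47 = 19600^0.47 = 104.1
g^-0.22 = 1.43^-0.22 = 0.9243
(sin 85°)^0.333 = 0.9962^0.333 = 0.9987
D = 0.139 × 5.467 × 341.4 × 104.1 × 0.9243 × 0.9987 = 24930 m
   = 24.93 km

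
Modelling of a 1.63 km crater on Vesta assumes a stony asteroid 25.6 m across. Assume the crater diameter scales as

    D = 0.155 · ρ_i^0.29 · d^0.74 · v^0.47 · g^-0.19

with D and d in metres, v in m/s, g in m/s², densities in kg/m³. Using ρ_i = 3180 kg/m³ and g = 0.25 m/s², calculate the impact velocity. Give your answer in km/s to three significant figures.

Rearranging for v: v = [D / (0.155 · 3180^0.29 · 25.6^0.74 · 0.25^-0.19)]^(1/0.47).
D = 1630 m.
3180^0.29 = 10.37
25.6^0.74 = 11.02
0.25^-0.19 = 1.301
Denominator = 0.155 × 10.37 × 11.02 × 1.301 = 23.04
D / 23.04 = 1630 / 23.04 = 70.75
v = 70.75^(1/0.47) = 70.75^2.1277 = 8623 m/s

v ≈ 8.62 km/s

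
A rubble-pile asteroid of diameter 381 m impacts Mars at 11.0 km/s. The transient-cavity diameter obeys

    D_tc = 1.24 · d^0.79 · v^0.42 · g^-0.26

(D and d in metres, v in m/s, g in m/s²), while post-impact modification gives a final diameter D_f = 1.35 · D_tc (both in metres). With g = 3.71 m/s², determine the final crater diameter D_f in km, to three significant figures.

D_f ≈ 6.49 km

v = 11000 m/s.
d^0.79 = 381^0.79 = 109.4
v^0.42 = 11000^0.42 = 49.82
g^-0.26 = 3.71^-0.26 = 0.7112
D_tc = 1.24 × 109.4 × 49.82 × 0.7112 = 4807 m
D_f = 1.35 × 4807 = 6489 m
     = 6.489 km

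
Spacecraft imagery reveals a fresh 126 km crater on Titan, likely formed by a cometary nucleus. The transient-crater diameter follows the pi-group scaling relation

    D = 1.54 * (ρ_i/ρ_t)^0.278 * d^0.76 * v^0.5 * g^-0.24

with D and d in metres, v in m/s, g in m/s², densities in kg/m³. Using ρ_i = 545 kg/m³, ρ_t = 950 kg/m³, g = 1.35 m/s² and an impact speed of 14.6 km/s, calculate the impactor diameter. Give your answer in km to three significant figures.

Rearranging for d: d = [D / (1.54 · (545/950)^0.278 · 14600^0.5 · 1.35^-0.24)]^(1/0.76).
D = 126000 m.
(545/950)^0.278 = 0.8569
14600^0.5 = 120.8
1.35^-0.24 = 0.9305
Denominator = 1.54 × 0.8569 × 120.8 × 0.9305 = 148.3
D / 148.3 = 126000 / 148.3 = 849.6
d = 849.6^(1/0.76) = 849.6^1.3158 = 7149 m

d ≈ 7.15 km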